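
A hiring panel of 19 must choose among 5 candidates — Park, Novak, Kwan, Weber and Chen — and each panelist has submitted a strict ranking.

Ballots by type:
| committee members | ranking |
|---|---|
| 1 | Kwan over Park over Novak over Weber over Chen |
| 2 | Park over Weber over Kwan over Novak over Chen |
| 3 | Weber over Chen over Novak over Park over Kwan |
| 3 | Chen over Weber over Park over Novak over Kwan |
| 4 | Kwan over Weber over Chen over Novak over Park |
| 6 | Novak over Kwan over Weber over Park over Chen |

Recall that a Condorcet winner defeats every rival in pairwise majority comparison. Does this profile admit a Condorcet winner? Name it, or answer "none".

Check each pair by majority over 19 ballots:
Park vs Novak: Park is ranked higher on 1+2+3 = 6 ballots, Novak on 13. Novak wins 13–6.
Park vs Kwan: 8 to 11, Kwan.
Park vs Weber: 3 to 16, Weber.
Park vs Chen: Park preferred on 1+2+6 = 9 ballots; Chen wins 10–9.
Novak vs Kwan: Novak is ranked higher on 3+3+6 = 12 ballots, Kwan on 7. Novak wins 12–7.
Novak vs Weber: Novak preferred on 1+6 = 7 ballots; Weber wins 12–7.
Novak vs Chen: 1+2+6 = 9 for Novak, 10 for Chen — Chen by 10–9.
Kwan vs Weber: 1+4+6 = 11 for Kwan, 8 for Weber — Kwan by 11–8.
Kwan vs Chen: 13 to 6, Kwan.
Weber vs Chen: 1+2+3+4+6 = 16 for Weber, 3 for Chen — Weber by 16–3.
Each candidate drops at least one matchup (Park loses to Novak; Novak loses to Weber; Kwan loses to Novak; Weber loses to Kwan; Chen loses to Kwan); the cycle Novak beats Kwan beats Weber beats Novak rules out a Condorcet winner.

none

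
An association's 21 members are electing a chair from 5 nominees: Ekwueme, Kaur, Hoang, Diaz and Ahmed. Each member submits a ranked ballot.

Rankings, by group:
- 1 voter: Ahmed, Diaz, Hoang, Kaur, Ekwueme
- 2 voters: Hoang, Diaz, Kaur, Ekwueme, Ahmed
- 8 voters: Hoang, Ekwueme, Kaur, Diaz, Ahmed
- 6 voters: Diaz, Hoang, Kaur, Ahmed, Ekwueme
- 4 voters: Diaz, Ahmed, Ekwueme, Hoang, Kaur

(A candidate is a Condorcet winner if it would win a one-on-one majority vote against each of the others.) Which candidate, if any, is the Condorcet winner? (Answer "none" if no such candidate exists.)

Diaz

Head-to-head results (21 voters):
Ekwueme vs Kaur: 12 to 9, Ekwueme.
Ekwueme–Hoang: Hoang 17–4.
Ekwueme–Diaz: Diaz 13–8.
Ekwueme–Ahmed: Ahmed 11–10.
Kaur vs Hoang: Hoang wins 21–0.
Kaur vs Diaz: Diaz wins 13–8.
Kaur vs Ahmed: 16 to 5, Kaur.
Hoang vs Diaz: 10 to 11, Diaz.
Hoang–Ahmed: Hoang 16–5.
Diaz vs Ahmed: Diaz is ranked higher on 2+8+6+4 = 20 ballots, Ahmed on 1. Diaz wins 20–1.
Diaz wins every pairwise contest, so Diaz is the Condorcet winner.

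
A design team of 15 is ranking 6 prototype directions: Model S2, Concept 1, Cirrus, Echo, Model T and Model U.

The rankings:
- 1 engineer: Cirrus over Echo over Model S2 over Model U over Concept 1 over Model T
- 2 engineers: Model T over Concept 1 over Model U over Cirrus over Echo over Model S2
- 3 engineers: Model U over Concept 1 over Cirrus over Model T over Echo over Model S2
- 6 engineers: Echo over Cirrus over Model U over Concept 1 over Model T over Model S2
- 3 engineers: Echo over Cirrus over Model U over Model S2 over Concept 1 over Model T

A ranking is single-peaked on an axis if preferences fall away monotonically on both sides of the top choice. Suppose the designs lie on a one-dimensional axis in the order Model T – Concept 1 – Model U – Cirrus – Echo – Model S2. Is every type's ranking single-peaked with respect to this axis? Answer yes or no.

Axis positions: Model T=1, Concept 1=2, Model U=3, Cirrus=4, Echo=5, Model S2=6.
Type 1 (peak Cirrus at position 4): ranking walks positions 4-5-6-3-2-1, expanding outward from the peak — single-peaked.
Type 2 (peak Model T at position 1): ranking walks positions 1-2-3-4-5-6, expanding outward from the peak — single-peaked.
Type 3 (peak Model U at position 3): ranking walks positions 3-2-4-1-5-6, expanding outward from the peak — single-peaked.
Type 4 (peak Echo at position 5): ranking walks positions 5-4-3-2-1-6, expanding outward from the peak — single-peaked.
Type 5 (peak Echo at position 5): ranking walks positions 5-4-3-6-2-1, expanding outward from the peak — single-peaked.
Every ranking is single-peaked on this axis.

yes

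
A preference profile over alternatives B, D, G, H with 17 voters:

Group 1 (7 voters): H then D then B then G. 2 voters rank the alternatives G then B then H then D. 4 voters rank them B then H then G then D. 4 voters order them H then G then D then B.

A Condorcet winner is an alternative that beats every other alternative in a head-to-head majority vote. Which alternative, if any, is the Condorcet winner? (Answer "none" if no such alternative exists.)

Pairwise majorities:
B vs D: D wins 11–6.
B vs G: B, 11–6.
B–H: H 11–6.
D vs G: G, 10–7.
D–H: H 17–0.
G vs H: H wins 15–2.
H beats each of B, D, G — H is the Condorcet winner.

H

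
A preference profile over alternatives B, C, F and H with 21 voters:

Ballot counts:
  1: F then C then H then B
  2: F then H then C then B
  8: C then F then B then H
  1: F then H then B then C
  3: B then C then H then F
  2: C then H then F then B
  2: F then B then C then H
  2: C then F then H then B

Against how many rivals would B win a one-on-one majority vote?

B against each rival (21 voters):
B vs C: 1+3+2 = 6 for B, 15 for C — C by 15–6.
B vs F: B preferred on 3 ballots; F wins 18–3.
B vs H: B is ranked higher on 8+3+2 = 13 ballots, H on 8. B wins 13–8.
B beats H; loses to C, F — 1 pairwise win.

1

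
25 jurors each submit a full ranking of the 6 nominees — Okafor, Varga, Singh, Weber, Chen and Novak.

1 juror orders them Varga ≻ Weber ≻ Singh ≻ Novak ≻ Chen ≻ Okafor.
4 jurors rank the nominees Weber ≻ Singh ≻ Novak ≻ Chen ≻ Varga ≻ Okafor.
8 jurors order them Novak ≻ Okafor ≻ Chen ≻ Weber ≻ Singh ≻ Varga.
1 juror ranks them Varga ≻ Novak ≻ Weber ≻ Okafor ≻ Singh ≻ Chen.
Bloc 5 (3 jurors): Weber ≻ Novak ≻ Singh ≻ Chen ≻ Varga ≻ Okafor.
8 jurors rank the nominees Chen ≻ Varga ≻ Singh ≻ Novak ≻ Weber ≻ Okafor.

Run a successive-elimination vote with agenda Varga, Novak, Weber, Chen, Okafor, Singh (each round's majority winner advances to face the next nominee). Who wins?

Singh

Round 1: Varga vs Novak — 10–15, Novak advances.
Round 2: Novak vs Weber — 17–8, Novak advances.
Round 3: Novak vs Chen — 17–8, Novak advances.
Round 4: Novak vs Okafor — 25–0, Novak advances.
Round 5: Novak vs Singh — 12–13, Singh advances.
The agenda winner is Singh.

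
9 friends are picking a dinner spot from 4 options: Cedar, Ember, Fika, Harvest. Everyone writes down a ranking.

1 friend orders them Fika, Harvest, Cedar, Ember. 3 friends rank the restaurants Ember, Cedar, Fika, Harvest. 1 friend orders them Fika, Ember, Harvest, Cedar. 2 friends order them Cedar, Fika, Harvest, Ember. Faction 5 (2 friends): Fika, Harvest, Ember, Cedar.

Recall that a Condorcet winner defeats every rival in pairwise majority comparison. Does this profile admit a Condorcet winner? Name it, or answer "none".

Head-to-head results (9 friends):
Cedar vs Ember: Ember, 6–3.
Cedar vs Fika: Cedar is ranked higher on 3+2 = 5 ballots, Fika on 4. Cedar wins 5–4.
Cedar vs Harvest: Cedar preferred on 3+2 = 5 ballots; Cedar wins 5–4.
Ember vs Fika: Fika, 6–3.
Ember vs Harvest: 4 to 5, Harvest.
Fika vs Harvest: 1+3+1+2+2 = 9 for Fika, 0 for Harvest — Fika by 9–0.
Every restaurant loses at least once (Cedar loses to Ember; Ember loses to Fika; Fika loses to Cedar; Harvest loses to Cedar). The majority relation contains the cycle Cedar → Fika → Ember → Cedar, so there is no Condorcet winner.

none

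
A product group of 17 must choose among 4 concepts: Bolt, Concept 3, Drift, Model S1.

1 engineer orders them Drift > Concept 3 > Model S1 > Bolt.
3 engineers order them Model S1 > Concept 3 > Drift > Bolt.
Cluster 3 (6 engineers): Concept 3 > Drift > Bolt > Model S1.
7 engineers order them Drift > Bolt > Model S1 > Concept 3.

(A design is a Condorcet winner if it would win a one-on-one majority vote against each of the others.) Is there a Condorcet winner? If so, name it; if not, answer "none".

Pairwise majorities:
Bolt vs Concept 3: Concept 3, 10–7.
Bolt vs Drift: Drift wins 17–0.
Bolt vs Model S1: Bolt, 13–4.
Concept 3 vs Drift: Concept 3, 9–8.
Concept 3 vs Model S1: Model S1 wins 10–7.
Drift–Model S1: Drift 14–3.
No design is unbeaten: Bolt loses to Concept 3; Concept 3 loses to Model S1; Drift loses to Concept 3; Model S1 loses to Bolt. In particular Bolt beats Model S1 beats Concept 3 beats Bolt is a majority cycle — no Condorcet winner exists.

none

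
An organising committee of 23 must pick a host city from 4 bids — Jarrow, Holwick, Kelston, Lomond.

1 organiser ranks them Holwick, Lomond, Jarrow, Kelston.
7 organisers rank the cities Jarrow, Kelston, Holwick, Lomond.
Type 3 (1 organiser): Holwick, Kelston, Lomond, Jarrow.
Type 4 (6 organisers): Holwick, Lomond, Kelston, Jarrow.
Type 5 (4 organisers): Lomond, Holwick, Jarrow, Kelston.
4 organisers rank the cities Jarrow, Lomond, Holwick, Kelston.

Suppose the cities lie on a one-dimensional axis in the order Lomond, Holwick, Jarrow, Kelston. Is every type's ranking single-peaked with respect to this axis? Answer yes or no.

Axis positions: Lomond=1, Holwick=2, Jarrow=3, Kelston=4.
Type 1 (peak Holwick at position 2): ranking walks positions 2-1-3-4, expanding outward from the peak — single-peaked.
Type 2 (peak Jarrow at position 3): ranking walks positions 3-4-2-1, expanding outward from the peak — single-peaked.
Type 3: ranking walks positions 2-4-1-3; Kelston is ranked above Jarrow even though Jarrow lies between Kelston and the peak Holwick on the axis — preferences dip and rise again. Not single-peaked.
Type 4: ranking walks positions 2-1-4-3; Kelston is ranked above Jarrow even though Jarrow lies between Kelston and the peak Holwick on the axis — preferences dip and rise again. Not single-peaked.
Type 5 (peak Lomond at position 1): ranking walks positions 1-2-3-4, expanding outward from the peak — single-peaked.
Type 6: ranking walks positions 3-1-2-4; Lomond is ranked above Holwick even though Holwick lies between Lomond and the peak Jarrow on the axis — preferences dip and rise again. Not single-peaked.
Type 3 violates single-peakedness, so the profile is not single-peaked on this axis.

no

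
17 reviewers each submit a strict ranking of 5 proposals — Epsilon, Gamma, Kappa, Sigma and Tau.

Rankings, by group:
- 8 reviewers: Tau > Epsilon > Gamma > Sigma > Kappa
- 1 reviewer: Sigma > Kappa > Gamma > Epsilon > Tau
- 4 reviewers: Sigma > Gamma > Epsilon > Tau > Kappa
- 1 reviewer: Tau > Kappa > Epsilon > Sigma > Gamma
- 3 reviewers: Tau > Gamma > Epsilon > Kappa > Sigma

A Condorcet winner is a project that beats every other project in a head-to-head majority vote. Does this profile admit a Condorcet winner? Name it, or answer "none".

Pairwise majorities:
Epsilon vs Gamma: Epsilon preferred on 8+1 = 9 ballots; Epsilon wins 9–8.
Epsilon vs Kappa: 15 to 2, Epsilon.
Epsilon vs Sigma: 12 to 5, Epsilon.
Epsilon vs Tau: 1+4 = 5 for Epsilon, 12 for Tau — Tau by 12–5.
Gamma vs Kappa: 15 to 2, Gamma.
Gamma vs Sigma: 11 to 6, Gamma.
Gamma vs Tau: 5 to 12, Tau.
Kappa vs Sigma: Kappa is ranked higher on 1+3 = 4 ballots, Sigma on 13. Sigma wins 13–4.
Kappa vs Tau: 1 to 16, Tau.
Sigma vs Tau: 5 to 12, Tau.
Only Tau has no losses; Tau is the Condorcet winner.

Tau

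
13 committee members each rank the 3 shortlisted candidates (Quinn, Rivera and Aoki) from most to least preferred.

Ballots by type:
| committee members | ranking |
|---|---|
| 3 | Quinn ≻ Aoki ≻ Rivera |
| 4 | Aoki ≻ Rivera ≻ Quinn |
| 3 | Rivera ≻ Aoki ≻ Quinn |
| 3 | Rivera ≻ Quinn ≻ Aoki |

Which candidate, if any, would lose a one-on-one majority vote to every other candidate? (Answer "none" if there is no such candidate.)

Quinn

Pairwise majorities:
Quinn vs Rivera: 3 for Quinn, 10 for Rivera — Rivera by 10–3.
Quinn–Aoki: Aoki 7–6.
Rivera vs Aoki: 6 to 7, Aoki.
Quinn loses to every other candidate — it is the Condorcet loser.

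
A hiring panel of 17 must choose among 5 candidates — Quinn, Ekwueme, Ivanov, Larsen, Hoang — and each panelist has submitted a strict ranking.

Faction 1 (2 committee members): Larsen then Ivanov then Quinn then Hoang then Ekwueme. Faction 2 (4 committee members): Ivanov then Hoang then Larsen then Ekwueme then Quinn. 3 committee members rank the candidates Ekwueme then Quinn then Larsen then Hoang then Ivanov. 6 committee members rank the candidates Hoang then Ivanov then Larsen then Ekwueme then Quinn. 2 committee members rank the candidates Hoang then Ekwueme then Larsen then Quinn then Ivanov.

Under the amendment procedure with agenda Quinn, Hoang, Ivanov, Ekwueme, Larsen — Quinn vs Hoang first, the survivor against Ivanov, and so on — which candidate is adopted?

Round 1: Quinn vs Hoang — 5–12, Hoang advances.
Round 2: Hoang vs Ivanov — 11–6, Hoang advances.
Round 3: Hoang vs Ekwueme — 14–3, Hoang advances.
Round 4: Hoang vs Larsen — 12–5, Hoang advances.
Hoang survives the agenda.

Hoang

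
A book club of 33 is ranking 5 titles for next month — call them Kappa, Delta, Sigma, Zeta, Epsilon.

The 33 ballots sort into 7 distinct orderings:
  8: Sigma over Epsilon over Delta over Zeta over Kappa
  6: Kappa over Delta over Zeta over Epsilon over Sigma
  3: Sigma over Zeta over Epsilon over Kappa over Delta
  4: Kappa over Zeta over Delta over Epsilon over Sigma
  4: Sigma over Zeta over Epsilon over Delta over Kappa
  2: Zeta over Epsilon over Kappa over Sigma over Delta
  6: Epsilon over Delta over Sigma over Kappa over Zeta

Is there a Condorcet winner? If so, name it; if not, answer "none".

Pairwise majorities:
Kappa vs Delta: Delta wins 18–15.
Kappa vs Sigma: Kappa is ranked higher on 6+4+2 = 12 ballots, Sigma on 21. Sigma wins 21–12.
Kappa–Zeta: Zeta 17–16.
Kappa vs Epsilon: Epsilon, 23–10.
Delta–Sigma: Sigma 17–16.
Delta vs Zeta: 20 to 13, Delta.
Delta vs Epsilon: Delta preferred on 6+4 = 10 ballots; Epsilon wins 23–10.
Sigma vs Zeta: 21 to 12, Sigma.
Sigma vs Epsilon: Epsilon, 18–15.
Zeta vs Epsilon: Zeta wins 19–14.
Every book loses at least once (Kappa loses to Delta; Delta loses to Sigma; Sigma loses to Epsilon; Zeta loses to Delta; Epsilon loses to Zeta). The majority relation contains the cycle Delta → Zeta → Epsilon → Delta, so there is no Condorcet winner.

none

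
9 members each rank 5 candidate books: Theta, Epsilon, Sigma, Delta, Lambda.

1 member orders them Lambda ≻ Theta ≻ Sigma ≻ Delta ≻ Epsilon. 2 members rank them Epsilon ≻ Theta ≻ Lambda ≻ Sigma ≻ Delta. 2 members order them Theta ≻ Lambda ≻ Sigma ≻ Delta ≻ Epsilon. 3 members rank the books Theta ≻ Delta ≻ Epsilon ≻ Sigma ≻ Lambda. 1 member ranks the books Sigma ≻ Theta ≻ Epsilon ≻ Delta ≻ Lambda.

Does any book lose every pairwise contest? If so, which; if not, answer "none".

Pairwise majorities:
Theta vs Epsilon: 7 to 2, Theta.
Theta vs Sigma: Theta is ranked higher on 1+2+2+3 = 8 ballots, Sigma on 1. Theta wins 8–1.
Theta vs Delta: Theta is ranked higher on 1+2+2+3+1 = 9 ballots, Delta on 0. Theta wins 9–0.
Theta vs Lambda: Theta, 8–1.
Epsilon vs Sigma: 5 to 4, Epsilon.
Epsilon vs Delta: Epsilon preferred on 2+1 = 3 ballots; Delta wins 6–3.
Epsilon vs Lambda: 6 to 3, Epsilon.
Sigma vs Delta: Sigma wins 6–3.
Sigma vs Lambda: Sigma preferred on 3+1 = 4 ballots; Lambda wins 5–4.
Delta vs Lambda: Lambda, 5–4.
Every book wins at least one matchup (Theta beats Epsilon; Epsilon beats Sigma; Sigma beats Delta; Delta beats Epsilon; Lambda beats Sigma), so there is no Condorcet loser.

none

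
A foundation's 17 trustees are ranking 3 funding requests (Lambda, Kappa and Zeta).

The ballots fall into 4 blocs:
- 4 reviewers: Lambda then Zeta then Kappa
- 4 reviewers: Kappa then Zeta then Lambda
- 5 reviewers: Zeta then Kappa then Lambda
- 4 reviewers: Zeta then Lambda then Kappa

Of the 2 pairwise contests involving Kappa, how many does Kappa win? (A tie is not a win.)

1

Kappa against each rival (17 reviewers):
Kappa vs Lambda: Kappa is ranked higher on 4+5 = 9 ballots, Lambda on 8. Kappa wins 9–8.
Kappa vs Zeta: 4 for Kappa, 13 for Zeta — Zeta by 13–4.
Kappa beats Lambda; loses to Zeta — 1 pairwise win.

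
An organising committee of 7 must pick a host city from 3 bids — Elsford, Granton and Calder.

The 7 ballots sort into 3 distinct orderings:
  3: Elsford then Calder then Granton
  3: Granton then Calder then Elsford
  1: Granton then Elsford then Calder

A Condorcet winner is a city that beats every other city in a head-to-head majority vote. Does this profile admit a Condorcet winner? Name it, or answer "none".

Granton

Head-to-head results (7 organisers):
Elsford vs Granton: 3 for Elsford, 4 for Granton — Granton by 4–3.
Elsford vs Calder: 3+1 = 4 for Elsford, 3 for Calder — Elsford by 4–3.
Granton vs Calder: 4 to 3, Granton.
Granton defeats every rival head-to-head and is the Condorcet winner.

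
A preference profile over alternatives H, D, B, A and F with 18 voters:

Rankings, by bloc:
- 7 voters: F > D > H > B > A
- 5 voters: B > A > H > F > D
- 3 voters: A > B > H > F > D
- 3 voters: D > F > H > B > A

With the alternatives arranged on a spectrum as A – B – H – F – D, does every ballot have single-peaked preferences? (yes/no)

yes

Axis positions: A=1, B=2, H=3, F=4, D=5.
Bloc 1 (peak F at position 4): ranking walks positions 4-5-3-2-1, expanding outward from the peak — single-peaked.
Bloc 2 (peak B at position 2): ranking walks positions 2-1-3-4-5, expanding outward from the peak — single-peaked.
Bloc 3 (peak A at position 1): ranking walks positions 1-2-3-4-5, expanding outward from the peak — single-peaked.
Bloc 4 (peak D at position 5): ranking walks positions 5-4-3-2-1, expanding outward from the peak — single-peaked.
Every ranking is single-peaked on this axis.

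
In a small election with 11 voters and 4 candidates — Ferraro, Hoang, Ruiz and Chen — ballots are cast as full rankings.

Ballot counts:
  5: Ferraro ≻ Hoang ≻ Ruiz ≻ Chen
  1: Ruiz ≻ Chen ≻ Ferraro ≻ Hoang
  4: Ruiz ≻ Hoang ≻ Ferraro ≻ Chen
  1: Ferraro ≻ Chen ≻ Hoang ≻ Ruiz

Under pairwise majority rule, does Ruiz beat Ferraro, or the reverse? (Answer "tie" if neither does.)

Ferraro

Ballots ranking Ruiz above Ferraro: 1 + 4 = 5.
Ballots ranking Ferraro above Ruiz: 11 − 5 = 6.
Ferraro wins the head-to-head 6–5.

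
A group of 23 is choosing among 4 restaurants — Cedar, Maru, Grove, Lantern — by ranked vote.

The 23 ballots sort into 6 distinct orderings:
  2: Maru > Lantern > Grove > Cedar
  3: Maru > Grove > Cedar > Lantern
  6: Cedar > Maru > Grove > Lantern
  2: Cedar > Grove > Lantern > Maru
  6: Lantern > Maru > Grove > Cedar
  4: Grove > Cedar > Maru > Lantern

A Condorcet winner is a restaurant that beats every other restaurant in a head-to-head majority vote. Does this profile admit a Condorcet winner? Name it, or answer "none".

Pairwise majorities:
Cedar vs Maru: 12 to 11, Cedar.
Cedar vs Grove: Cedar is ranked higher on 6+2 = 8 ballots, Grove on 15. Grove wins 15–8.
Cedar vs Lantern: Cedar preferred on 3+6+2+4 = 15 ballots; Cedar wins 15–8.
Maru vs Grove: Maru, 17–6.
Maru vs Lantern: 2+3+6+4 = 15 for Maru, 8 for Lantern — Maru by 15–8.
Grove vs Lantern: Grove wins 15–8.
Every restaurant loses at least once (Cedar loses to Grove; Maru loses to Cedar; Grove loses to Maru; Lantern loses to Cedar). The majority relation contains the cycle Cedar → Maru → Grove → Cedar, so there is no Condorcet winner.

none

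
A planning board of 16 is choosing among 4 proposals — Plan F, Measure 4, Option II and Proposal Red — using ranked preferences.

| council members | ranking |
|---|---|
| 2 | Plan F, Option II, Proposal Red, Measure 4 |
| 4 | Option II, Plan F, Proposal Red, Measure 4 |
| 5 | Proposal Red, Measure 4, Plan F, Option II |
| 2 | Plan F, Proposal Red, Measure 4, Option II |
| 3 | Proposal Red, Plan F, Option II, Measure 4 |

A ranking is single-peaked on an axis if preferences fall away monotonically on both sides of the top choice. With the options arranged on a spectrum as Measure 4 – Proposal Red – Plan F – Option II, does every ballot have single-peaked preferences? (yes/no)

Axis positions: Measure 4=1, Proposal Red=2, Plan F=3, Option II=4.
Ballot type 1 (peak Plan F at position 3): ranking walks positions 3-4-2-1, expanding outward from the peak — single-peaked.
Ballot type 2 (peak Option II at position 4): ranking walks positions 4-3-2-1, expanding outward from the peak — single-peaked.
Ballot type 3 (peak Proposal Red at position 2): ranking walks positions 2-1-3-4, expanding outward from the peak — single-peaked.
Ballot type 4 (peak Plan F at position 3): ranking walks positions 3-2-1-4, expanding outward from the peak — single-peaked.
Ballot type 5 (peak Proposal Red at position 2): ranking walks positions 2-3-4-1, expanding outward from the peak — single-peaked.
Every ranking is single-peaked on this axis.

yes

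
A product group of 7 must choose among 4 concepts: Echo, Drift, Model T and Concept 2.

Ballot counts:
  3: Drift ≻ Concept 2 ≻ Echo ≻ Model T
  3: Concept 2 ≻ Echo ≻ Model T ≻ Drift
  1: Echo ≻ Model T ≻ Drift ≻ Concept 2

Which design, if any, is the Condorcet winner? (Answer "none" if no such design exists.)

none

Check each pair by majority over 7 ballots:
Echo vs Drift: Echo, 4–3.
Echo vs Model T: Echo, 7–0.
Echo vs Concept 2: Concept 2 wins 6–1.
Drift vs Model T: Model T, 4–3.
Drift vs Concept 2: Drift wins 4–3.
Model T vs Concept 2: Concept 2, 6–1.
No design is unbeaten: Echo loses to Concept 2; Drift loses to Echo; Model T loses to Echo; Concept 2 loses to Drift. In particular Echo → Drift → Concept 2 → Echo is a majority cycle — no Condorcet winner exists.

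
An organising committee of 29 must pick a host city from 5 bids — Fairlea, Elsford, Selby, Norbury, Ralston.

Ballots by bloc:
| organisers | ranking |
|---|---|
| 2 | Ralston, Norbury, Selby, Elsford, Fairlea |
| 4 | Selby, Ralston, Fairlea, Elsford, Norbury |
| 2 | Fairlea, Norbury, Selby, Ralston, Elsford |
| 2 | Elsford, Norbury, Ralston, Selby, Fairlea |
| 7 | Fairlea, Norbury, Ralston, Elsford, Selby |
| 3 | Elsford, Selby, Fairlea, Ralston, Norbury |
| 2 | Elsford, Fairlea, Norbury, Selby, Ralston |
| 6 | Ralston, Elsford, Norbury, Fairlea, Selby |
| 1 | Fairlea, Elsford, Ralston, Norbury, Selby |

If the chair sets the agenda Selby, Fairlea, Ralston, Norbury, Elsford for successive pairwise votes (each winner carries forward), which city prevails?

Round 1: Selby vs Fairlea — 11–18, Fairlea advances.
Round 2: Fairlea vs Ralston — 15–14, Fairlea advances.
Round 3: Fairlea vs Norbury — 19–10, Fairlea advances.
Round 4: Fairlea vs Elsford — 14–15, Elsford advances.
The agenda winner is Elsford.

Elsford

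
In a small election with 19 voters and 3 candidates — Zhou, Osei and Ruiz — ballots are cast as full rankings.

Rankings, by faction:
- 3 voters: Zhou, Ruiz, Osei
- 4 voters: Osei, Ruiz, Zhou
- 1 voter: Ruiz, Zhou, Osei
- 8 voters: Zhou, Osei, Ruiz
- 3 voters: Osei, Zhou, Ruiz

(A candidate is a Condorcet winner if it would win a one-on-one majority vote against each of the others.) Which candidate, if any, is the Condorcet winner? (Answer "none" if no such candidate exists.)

Pairwise majorities:
Zhou vs Osei: Zhou wins 12–7.
Zhou–Ruiz: Zhou 14–5.
Osei vs Ruiz: Osei preferred on 4+8+3 = 15 ballots; Osei wins 15–4.
Zhou defeats every rival head-to-head and is the Condorcet winner.

Zhou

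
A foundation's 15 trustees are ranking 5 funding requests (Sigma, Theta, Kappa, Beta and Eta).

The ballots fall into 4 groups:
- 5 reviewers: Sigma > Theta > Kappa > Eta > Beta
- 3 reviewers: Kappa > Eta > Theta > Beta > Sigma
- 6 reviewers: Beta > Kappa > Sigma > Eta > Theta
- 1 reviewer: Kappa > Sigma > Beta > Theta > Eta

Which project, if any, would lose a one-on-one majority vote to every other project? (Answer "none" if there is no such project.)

Head-to-head results (15 reviewers):
Sigma vs Theta: Sigma is ranked higher on 5+6+1 = 12 ballots, Theta on 3. Sigma wins 12–3.
Sigma vs Kappa: 5 for Sigma, 10 for Kappa — Kappa by 10–5.
Sigma vs Beta: Sigma is ranked higher on 5+1 = 6 ballots, Beta on 9. Beta wins 9–6.
Sigma vs Eta: Sigma wins 12–3.
Theta vs Kappa: Kappa wins 10–5.
Theta vs Beta: Theta, 8–7.
Theta vs Eta: 5+1 = 6 for Theta, 9 for Eta — Eta by 9–6.
Kappa vs Beta: Kappa preferred on 5+3+1 = 9 ballots; Kappa wins 9–6.
Kappa–Eta: Kappa 15–0.
Beta vs Eta: Eta wins 8–7.
Each project has at least one pairwise win (Sigma beats Theta; Theta beats Beta; Kappa beats Sigma; Beta beats Sigma; Eta beats Theta) — no Condorcet loser.

none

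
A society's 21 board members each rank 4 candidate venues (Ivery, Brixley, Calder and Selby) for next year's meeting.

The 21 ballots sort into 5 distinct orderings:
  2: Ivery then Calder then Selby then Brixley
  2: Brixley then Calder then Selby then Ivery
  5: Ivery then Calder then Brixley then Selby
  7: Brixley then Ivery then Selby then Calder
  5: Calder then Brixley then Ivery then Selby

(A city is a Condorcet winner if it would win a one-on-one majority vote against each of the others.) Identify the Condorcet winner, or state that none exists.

Head-to-head results (21 organisers):
Ivery vs Brixley: Ivery is ranked higher on 2+5 = 7 ballots, Brixley on 14. Brixley wins 14–7.
Ivery vs Calder: Ivery is ranked higher on 2+5+7 = 14 ballots, Calder on 7. Ivery wins 14–7.
Ivery vs Selby: 2+5+7+5 = 19 for Ivery, 2 for Selby — Ivery by 19–2.
Brixley vs Calder: 9 to 12, Calder.
Brixley vs Selby: 2+5+7+5 = 19 for Brixley, 2 for Selby — Brixley by 19–2.
Calder vs Selby: 14 to 7, Calder.
No city is unbeaten: Ivery loses to Brixley; Brixley loses to Calder; Calder loses to Ivery; Selby loses to Ivery. In particular Ivery → Calder → Brixley → Ivery is a majority cycle — no Condorcet winner exists.

none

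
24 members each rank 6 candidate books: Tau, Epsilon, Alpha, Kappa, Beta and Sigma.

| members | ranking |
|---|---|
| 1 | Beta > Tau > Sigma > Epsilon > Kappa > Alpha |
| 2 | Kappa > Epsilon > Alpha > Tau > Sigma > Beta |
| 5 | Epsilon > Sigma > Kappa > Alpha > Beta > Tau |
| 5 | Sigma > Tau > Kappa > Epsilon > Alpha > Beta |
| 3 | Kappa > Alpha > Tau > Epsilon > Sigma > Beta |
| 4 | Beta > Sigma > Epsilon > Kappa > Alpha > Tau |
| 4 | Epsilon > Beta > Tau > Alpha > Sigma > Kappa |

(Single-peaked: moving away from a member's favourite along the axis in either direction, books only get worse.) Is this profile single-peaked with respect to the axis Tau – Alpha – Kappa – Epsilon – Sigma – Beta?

Axis positions: Tau=1, Alpha=2, Kappa=3, Epsilon=4, Sigma=5, Beta=6.
Group 1: ranking walks positions 6-1-5-4-3-2; Tau is ranked above Sigma even though Sigma lies between Tau and the peak Beta on the axis — preferences dip and rise again. Not single-peaked.
Group 2 (peak Kappa at position 3): ranking walks positions 3-4-2-1-5-6, expanding outward from the peak — single-peaked.
Group 3 (peak Epsilon at position 4): ranking walks positions 4-5-3-2-6-1, expanding outward from the peak — single-peaked.
Group 4: ranking walks positions 5-1-3-4-2-6; Tau is ranked above Epsilon even though Epsilon lies between Tau and the peak Sigma on the axis — preferences dip and rise again. Not single-peaked.
Group 5 (peak Kappa at position 3): ranking walks positions 3-2-1-4-5-6, expanding outward from the peak — single-peaked.
Group 6 (peak Beta at position 6): ranking walks positions 6-5-4-3-2-1, expanding outward from the peak — single-peaked.
Group 7: ranking walks positions 4-6-1-2-5-3; Beta is ranked above Sigma even though Sigma lies between Beta and the peak Epsilon on the axis — preferences dip and rise again. Not single-peaked.
Group 1 violates single-peakedness, so the profile is not single-peaked on this axis.

no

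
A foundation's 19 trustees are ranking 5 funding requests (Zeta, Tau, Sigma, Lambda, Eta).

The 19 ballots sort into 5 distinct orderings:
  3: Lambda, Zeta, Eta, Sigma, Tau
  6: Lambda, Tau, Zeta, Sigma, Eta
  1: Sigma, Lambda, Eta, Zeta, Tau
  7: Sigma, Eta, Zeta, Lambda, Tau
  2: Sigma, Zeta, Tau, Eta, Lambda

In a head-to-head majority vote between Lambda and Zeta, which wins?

Lambda

Ballots ranking Lambda above Zeta: 3 + 6 + 1 = 10.
Ballots ranking Zeta above Lambda: 19 − 10 = 9.
Lambda wins the head-to-head 10–9.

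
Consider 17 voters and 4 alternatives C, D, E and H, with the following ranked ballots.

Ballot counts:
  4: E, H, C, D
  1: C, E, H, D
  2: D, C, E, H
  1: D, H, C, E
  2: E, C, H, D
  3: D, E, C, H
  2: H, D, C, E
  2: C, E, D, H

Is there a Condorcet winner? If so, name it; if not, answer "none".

E

Pairwise majorities:
C–D: C 9–8.
C vs E: 1+2+1+2+2 = 8 for C, 9 for E — E by 9–8.
C vs H: C preferred on 1+2+2+3+2 = 10 ballots; C wins 10–7.
D vs E: 2+1+3+2 = 8 for D, 9 for E — E by 9–8.
D vs H: H, 9–8.
E vs H: E is ranked higher on 4+1+2+2+3+2 = 14 ballots, H on 3. E wins 14–3.
E defeats every rival head-to-head and is the Condorcet winner.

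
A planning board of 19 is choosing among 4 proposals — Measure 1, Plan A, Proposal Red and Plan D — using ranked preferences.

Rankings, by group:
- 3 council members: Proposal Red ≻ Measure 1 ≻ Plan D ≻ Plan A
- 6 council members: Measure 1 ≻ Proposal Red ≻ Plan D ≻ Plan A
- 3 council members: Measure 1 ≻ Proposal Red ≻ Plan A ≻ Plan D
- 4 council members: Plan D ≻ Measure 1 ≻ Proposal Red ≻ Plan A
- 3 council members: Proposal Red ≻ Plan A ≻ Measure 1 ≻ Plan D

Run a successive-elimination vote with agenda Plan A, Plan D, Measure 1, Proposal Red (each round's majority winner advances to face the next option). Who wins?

Measure 1

Round 1: Plan A vs Plan D — 6–13, Plan D advances.
Round 2: Plan D vs Measure 1 — 4–15, Measure 1 advances.
Round 3: Measure 1 vs Proposal Red — 13–6, Measure 1 advances.
Measure 1 survives the agenda.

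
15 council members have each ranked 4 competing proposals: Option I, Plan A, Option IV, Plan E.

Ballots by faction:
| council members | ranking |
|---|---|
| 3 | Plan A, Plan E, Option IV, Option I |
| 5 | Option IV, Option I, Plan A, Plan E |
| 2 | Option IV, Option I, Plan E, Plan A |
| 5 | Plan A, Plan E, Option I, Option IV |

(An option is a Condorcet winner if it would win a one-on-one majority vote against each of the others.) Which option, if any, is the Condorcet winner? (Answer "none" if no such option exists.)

Head-to-head results (15 council members):
Option I vs Plan A: Plan A, 8–7.
Option I vs Option IV: Option IV wins 10–5.
Option I vs Plan E: Plan E, 8–7.
Plan A vs Option IV: Plan A, 8–7.
Plan A–Plan E: Plan A 13–2.
Option IV vs Plan E: Option IV is ranked higher on 5+2 = 7 ballots, Plan E on 8. Plan E wins 8–7.
Plan A defeats every rival head-to-head and is the Condorcet winner.

Plan A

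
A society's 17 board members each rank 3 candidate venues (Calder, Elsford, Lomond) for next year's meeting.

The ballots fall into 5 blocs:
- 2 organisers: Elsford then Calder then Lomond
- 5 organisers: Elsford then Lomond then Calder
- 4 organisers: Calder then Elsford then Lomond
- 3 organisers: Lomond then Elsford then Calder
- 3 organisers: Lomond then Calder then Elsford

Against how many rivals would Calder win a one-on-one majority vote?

0

Calder against each rival (17 organisers):
Calder vs Elsford: Calder preferred on 4+3 = 7 ballots; Elsford wins 10–7.
Calder vs Lomond: Lomond wins 11–6.
Calder beats no one; loses to Elsford, Lomond — 0 pairwise wins.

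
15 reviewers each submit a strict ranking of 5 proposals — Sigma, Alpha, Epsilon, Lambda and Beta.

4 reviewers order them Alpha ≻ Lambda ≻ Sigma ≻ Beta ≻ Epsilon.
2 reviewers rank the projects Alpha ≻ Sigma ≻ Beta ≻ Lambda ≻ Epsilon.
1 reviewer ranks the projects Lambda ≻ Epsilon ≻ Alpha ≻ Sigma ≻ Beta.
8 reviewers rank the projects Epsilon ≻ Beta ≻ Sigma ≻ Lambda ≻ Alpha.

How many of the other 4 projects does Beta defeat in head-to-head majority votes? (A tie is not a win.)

3

Beta against each rival (15 reviewers):
Beta vs Sigma: Beta, 8–7.
Beta–Alpha: Beta 8–7.
Beta vs Epsilon: 4+2 = 6 for Beta, 9 for Epsilon — Epsilon by 9–6.
Beta vs Lambda: 2+8 = 10 for Beta, 5 for Lambda — Beta by 10–5.
Beta beats Sigma, Alpha, Lambda; loses to Epsilon — 3 pairwise wins.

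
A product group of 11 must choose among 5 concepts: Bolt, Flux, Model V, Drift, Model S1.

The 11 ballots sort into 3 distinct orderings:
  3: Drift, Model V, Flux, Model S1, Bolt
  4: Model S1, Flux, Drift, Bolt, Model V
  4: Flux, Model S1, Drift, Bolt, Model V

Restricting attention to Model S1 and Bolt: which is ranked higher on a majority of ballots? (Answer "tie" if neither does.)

Ballots ranking Model S1 above Bolt: 3 + 4 + 4 = 11.
Ballots ranking Bolt above Model S1: 11 − 11 = 0.
Model S1 wins the head-to-head 11–0.

Model S1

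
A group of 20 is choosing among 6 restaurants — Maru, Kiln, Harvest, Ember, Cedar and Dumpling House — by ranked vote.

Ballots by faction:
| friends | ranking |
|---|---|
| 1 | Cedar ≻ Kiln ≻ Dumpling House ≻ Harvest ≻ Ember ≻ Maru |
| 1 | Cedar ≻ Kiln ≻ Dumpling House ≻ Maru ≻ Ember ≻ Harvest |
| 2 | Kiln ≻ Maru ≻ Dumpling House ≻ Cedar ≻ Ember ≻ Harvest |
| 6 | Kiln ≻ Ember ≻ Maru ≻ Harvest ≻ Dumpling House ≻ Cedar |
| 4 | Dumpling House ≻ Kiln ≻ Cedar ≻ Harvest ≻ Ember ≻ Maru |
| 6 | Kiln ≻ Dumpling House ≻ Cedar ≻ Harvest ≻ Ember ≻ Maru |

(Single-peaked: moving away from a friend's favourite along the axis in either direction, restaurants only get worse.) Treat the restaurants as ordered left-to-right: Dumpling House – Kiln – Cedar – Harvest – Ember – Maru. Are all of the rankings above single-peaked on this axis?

no

Axis positions: Dumpling House=1, Kiln=2, Cedar=3, Harvest=4, Ember=5, Maru=6.
Faction 1 (peak Cedar at position 3): ranking walks positions 3-2-1-4-5-6, expanding outward from the peak — single-peaked.
Faction 2: ranking walks positions 3-2-1-6-5-4; Maru is ranked above Harvest even though Harvest lies between Maru and the peak Cedar on the axis — preferences dip and rise again. Not single-peaked.
Faction 3: ranking walks positions 2-6-1-3-5-4; Maru is ranked above Cedar even though Cedar lies between Maru and the peak Kiln on the axis — preferences dip and rise again. Not single-peaked.
Faction 4: ranking walks positions 2-5-6-4-1-3; Ember is ranked above Cedar even though Cedar lies between Ember and the peak Kiln on the axis — preferences dip and rise again. Not single-peaked.
Faction 5 (peak Dumpling House at position 1): ranking walks positions 1-2-3-4-5-6, expanding outward from the peak — single-peaked.
Faction 6 (peak Kiln at position 2): ranking walks positions 2-1-3-4-5-6, expanding outward from the peak — single-peaked.
Faction 2 violates single-peakedness, so the profile is not single-peaked on this axis.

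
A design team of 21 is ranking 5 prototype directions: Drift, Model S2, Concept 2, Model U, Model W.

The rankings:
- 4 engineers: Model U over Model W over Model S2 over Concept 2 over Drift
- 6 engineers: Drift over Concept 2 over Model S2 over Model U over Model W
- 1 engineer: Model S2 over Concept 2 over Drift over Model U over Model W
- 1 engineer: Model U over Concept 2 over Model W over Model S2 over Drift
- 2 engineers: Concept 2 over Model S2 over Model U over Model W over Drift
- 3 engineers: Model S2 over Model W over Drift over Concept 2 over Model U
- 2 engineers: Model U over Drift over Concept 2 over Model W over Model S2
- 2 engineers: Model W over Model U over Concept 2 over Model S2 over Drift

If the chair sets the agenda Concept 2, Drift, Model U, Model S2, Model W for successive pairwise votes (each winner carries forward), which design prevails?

Round 1: Concept 2 vs Drift — 10–11, Drift advances.
Round 2: Drift vs Model U — 10–11, Model U advances.
Round 3: Model U vs Model S2 — 9–12, Model S2 advances.
Round 4: Model S2 vs Model W — 12–9, Model S2 advances.
The agenda winner is Model S2.

Model S2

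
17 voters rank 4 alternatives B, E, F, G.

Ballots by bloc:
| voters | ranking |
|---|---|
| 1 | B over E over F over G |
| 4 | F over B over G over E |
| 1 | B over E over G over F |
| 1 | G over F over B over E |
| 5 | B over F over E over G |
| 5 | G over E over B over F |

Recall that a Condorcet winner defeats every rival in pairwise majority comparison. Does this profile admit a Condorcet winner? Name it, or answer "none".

Pairwise majorities:
B vs E: 1+4+1+1+5 = 12 for B, 5 for E — B by 12–5.
B vs F: B, 12–5.
B vs G: B is ranked higher on 1+4+1+5 = 11 ballots, G on 6. B wins 11–6.
E vs F: F, 10–7.
E vs G: G, 10–7.
F vs G: F wins 10–7.
Only B has no losses; B is the Condorcet winner.

B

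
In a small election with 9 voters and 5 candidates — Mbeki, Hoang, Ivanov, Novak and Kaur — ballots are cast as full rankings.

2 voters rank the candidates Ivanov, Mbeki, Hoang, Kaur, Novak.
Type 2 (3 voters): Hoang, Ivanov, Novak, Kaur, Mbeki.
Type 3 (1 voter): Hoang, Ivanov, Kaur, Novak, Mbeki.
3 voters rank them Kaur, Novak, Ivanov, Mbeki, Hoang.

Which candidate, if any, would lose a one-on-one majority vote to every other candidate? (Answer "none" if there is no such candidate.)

Pairwise majorities:
Mbeki vs Hoang: Mbeki wins 5–4.
Mbeki vs Ivanov: Ivanov, 9–0.
Mbeki vs Novak: Novak, 7–2.
Mbeki vs Kaur: Mbeki is ranked higher on 2 ballots, Kaur on 7. Kaur wins 7–2.
Hoang vs Ivanov: Ivanov wins 5–4.
Hoang vs Novak: Hoang, 6–3.
Hoang vs Kaur: Hoang wins 6–3.
Ivanov–Novak: Ivanov 6–3.
Ivanov vs Kaur: Ivanov is ranked higher on 2+3+1 = 6 ballots, Kaur on 3. Ivanov wins 6–3.
Novak–Kaur: Kaur 6–3.
No candidate is winless: Mbeki beats Hoang; Hoang beats Novak; Ivanov beats Mbeki; Novak beats Mbeki; Kaur beats Mbeki. There is no Condorcet loser.

none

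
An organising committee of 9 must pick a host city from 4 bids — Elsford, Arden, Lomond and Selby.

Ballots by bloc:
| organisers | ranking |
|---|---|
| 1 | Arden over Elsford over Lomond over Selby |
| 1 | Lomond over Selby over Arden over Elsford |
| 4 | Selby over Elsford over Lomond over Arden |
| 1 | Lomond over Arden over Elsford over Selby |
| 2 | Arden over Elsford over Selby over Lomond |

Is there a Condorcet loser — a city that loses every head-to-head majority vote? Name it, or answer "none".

none

Pairwise majorities:
Elsford vs Arden: 4 for Elsford, 5 for Arden — Arden by 5–4.
Elsford vs Lomond: Elsford wins 7–2.
Elsford–Selby: Selby 5–4.
Arden vs Lomond: Lomond, 6–3.
Arden vs Selby: Arden preferred on 1+1+2 = 4 ballots; Selby wins 5–4.
Lomond vs Selby: 3 to 6, Selby.
Each city has at least one pairwise win (Elsford beats Lomond; Arden beats Elsford; Lomond beats Arden; Selby beats Elsford) — no Condorcet loser.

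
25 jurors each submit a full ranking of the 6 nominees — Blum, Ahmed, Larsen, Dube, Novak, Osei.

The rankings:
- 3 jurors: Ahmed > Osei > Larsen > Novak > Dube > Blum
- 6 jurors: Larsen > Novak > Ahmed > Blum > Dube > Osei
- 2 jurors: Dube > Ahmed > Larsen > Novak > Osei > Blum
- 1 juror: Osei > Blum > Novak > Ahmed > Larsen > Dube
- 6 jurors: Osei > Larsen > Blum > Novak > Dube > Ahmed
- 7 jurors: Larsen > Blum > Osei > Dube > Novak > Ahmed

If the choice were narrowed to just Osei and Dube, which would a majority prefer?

Ballots ranking Osei above Dube: 3 + 1 + 6 + 7 = 17.
Ballots ranking Dube above Osei: 25 − 17 = 8.
Osei wins the head-to-head 17–8.

Osei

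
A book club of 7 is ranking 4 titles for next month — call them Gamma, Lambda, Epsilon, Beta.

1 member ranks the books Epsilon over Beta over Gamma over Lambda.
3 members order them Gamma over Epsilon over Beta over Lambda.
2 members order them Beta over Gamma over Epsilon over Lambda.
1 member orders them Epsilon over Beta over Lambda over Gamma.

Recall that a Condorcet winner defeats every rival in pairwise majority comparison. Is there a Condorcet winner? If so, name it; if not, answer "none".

Check each pair by majority over 7 ballots:
Gamma vs Lambda: Gamma, 6–1.
Gamma vs Epsilon: Gamma is ranked higher on 3+2 = 5 ballots, Epsilon on 2. Gamma wins 5–2.
Gamma vs Beta: 3 to 4, Beta.
Lambda–Epsilon: Epsilon 7–0.
Lambda vs Beta: Lambda is ranked higher on 0 ballots, Beta on 7. Beta wins 7–0.
Epsilon vs Beta: Epsilon, 5–2.
Each book drops at least one matchup (Gamma loses to Beta; Lambda loses to Gamma; Epsilon loses to Gamma; Beta loses to Epsilon); the cycle Gamma beats Epsilon beats Beta beats Gamma rules out a Condorcet winner.

none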